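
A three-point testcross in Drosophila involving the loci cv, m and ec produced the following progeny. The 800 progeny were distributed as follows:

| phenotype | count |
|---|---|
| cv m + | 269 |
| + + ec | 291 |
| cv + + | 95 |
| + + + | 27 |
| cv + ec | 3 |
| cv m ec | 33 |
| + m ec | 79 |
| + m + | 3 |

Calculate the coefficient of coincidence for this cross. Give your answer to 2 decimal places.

The two most frequent reciprocal classes, + + ec and cv m +, are the parental types, so the F1 was + + ec / cv m +.
The two rarest classes, cv + ec and + m +, are the double crossovers. Comparing them with the parentals, only the cv allele has switched, so cv is the middle locus and the order is m – cv – ec.
m–cv: (174 + 6)/800 = 0.2250; cv–ec: (60 + 6)/800 = 0.0825.
Expected DCO frequency = 0.2250 × 0.0825 ≈ 0.01856; observed = 6/800 ≈ 0.00750.
Coefficient of coincidence = 0.00750/0.01856 ≈ 0.40.

0.40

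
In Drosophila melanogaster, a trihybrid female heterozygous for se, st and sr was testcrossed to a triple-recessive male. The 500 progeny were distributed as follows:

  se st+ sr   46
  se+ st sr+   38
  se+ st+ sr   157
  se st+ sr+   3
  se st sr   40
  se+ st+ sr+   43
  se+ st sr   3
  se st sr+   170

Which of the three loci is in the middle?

st

The two most frequent reciprocal classes, se+ st+ sr and se st sr+, are the parental types, so the F1 was se+ st+ sr / se st sr+.
The two rarest classes, se+ st sr and se st+ sr+, are the double crossovers. Comparing them with the parentals, only the st allele has switched, so st is the middle locus and the order is sr – st – se.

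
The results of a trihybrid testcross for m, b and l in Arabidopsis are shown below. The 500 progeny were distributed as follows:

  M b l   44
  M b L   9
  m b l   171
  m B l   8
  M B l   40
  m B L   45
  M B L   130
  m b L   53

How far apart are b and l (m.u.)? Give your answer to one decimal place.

22.0 m.u.

The two most frequent reciprocal classes, m b l and M B L, are the parental types, so the F1 was m b l / M B L.
The two rarest classes, m B l and M b L, are the double crossovers. Comparing them with the parentals, only the b allele has switched, so b is the middle locus and the order is l – b – m.
Crossovers in the l–b interval produce the single-crossover classes m b L and M B l (53 + 40 = 93) plus the double crossovers (17).
RF(l–b) = (93 + 17) / 500 = 110/500 = 0.2200 → 22.0 m.u.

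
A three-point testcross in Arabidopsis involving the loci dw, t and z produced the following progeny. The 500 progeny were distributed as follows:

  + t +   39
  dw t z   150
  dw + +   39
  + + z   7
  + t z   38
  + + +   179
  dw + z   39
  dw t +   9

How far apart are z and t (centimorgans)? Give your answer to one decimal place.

18.8 centimorgans

The two most frequent reciprocal classes, dw t z and + + +, are the parental types, so the F1 was dw t z / + + +.
The two rarest classes, dw t + and + + z, are the double crossovers. Comparing them with the parentals, only the z allele has switched, so z is the middle locus and the order is dw – z – t.
Crossovers in the z–t interval produce the single-crossover classes dw + z and + t + (39 + 39 = 78) plus the double crossovers (16).
RF(z–t) = (78 + 16) / 500 = 94/500 = 0.1880 → 18.8 centimorgans.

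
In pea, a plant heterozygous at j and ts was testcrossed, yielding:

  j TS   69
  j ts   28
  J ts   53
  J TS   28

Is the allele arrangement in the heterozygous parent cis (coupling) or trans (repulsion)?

trans

The two most frequent classes are J ts (53) and j TS (69); these are the parental (non-recombinant) types.
So the F1 carried J ts on one chromosome and j TS on the other — the recessive alleles are on opposite chromosomes (trans / repulsion).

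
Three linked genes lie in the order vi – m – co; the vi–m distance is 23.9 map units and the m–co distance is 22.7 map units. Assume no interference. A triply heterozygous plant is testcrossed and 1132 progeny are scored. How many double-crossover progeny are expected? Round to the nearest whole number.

61

Map distances give recombination frequencies of 0.239 and 0.227 for the two intervals.
With no interference, expected double-crossover frequency = 0.239 × 0.227 = 0.05425.
Expected number = 0.05425 × 1132 = 61.41 ≈ 61.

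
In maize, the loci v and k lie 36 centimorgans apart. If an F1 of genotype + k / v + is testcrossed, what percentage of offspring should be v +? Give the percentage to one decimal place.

A map distance of 36 centimorgans corresponds to a recombination frequency of 0.360.
The F1 is + k / v +, so v + is a parental gamete class with expected frequency (1 − r)/2 = 0.640/2 = 0.3200.
That is 0.3200 = 32.0% of the progeny.

32.0%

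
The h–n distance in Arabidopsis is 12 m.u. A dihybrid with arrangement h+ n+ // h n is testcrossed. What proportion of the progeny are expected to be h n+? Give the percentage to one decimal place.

6.0%

A map distance of 12 m.u. corresponds to a recombination frequency of 0.120.
The F1 is h+ n+ / h n, so h n+ is a recombinant gamete class with expected frequency r/2 = 0.120/2 = 0.0600.
That is 0.0600 = 6.0% of the progeny.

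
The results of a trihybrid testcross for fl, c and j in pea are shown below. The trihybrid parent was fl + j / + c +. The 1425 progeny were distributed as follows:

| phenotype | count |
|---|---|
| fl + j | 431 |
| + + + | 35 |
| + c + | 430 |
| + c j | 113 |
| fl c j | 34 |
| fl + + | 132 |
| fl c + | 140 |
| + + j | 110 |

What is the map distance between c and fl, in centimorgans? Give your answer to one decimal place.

22.4 centimorgans

The two rarest classes, fl c j and + + +, are the double crossovers. Comparing them with the parentals, only the c allele has switched, so c is the middle locus and the order is fl – c – j.
Crossovers in the fl–c interval produce the single-crossover classes + + j and fl c + (110 + 140 = 250) plus the double crossovers (69).
RF(fl–c) = (250 + 69) / 1425 = 319/1425 = 0.2239 → 22.4 centimorgans.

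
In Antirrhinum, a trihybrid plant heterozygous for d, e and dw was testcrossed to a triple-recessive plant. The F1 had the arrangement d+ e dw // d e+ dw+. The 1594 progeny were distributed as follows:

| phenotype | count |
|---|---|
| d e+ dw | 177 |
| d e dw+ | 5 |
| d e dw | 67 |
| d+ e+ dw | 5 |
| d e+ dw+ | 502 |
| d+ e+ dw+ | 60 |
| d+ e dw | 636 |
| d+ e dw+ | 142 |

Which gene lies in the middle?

e

The two rarest classes, d+ e+ dw and d e dw+, are the double crossovers. Comparing them with the parentals, only the e allele has switched, so e is the middle locus and the order is d – e – dw.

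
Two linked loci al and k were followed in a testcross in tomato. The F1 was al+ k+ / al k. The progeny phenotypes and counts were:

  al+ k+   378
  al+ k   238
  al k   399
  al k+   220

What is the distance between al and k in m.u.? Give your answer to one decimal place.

37.1 m.u.

The recombinant classes are al+ k and al k+: 238 + 220 = 458.
Recombination frequency = 458/1235 = 0.3709 ≈ 37.1%, i.e. 37.1 m.u.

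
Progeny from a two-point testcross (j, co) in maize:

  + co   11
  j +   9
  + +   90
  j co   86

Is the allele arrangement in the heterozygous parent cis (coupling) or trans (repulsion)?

cis

The two most frequent classes are + + (90) and j co (86); these are the parental (non-recombinant) types.
So the F1 carried + + on one chromosome and j co on the other — the recessive alleles are on the same chromosome (cis / coupling).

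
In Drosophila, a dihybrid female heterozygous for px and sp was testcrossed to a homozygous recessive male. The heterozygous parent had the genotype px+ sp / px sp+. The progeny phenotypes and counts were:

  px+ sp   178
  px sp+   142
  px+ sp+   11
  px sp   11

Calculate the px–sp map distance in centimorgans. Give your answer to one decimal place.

6.4 centimorgans

The recombinant classes are px+ sp+ and px sp: 11 + 11 = 22.
Recombination frequency = 22/342 = 0.0643 ≈ 6.4%, i.e. 6.4 centimorgans.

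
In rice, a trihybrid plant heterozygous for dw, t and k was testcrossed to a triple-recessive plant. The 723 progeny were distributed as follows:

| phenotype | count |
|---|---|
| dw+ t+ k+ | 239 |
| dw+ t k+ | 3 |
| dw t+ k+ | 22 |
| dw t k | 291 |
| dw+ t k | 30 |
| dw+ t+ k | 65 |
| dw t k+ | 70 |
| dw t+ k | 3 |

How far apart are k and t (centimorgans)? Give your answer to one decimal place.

19.5 centimorgans

The two most frequent reciprocal classes, dw t k and dw+ t+ k+, are the parental types, so the F1 was dw t k / dw+ t+ k+.
The two rarest classes, dw t+ k and dw+ t k+, are the double crossovers. Comparing them with the parentals, only the t allele has switched, so t is the middle locus and the order is dw – t – k.
Crossovers in the t–k interval produce the single-crossover classes dw t k+ and dw+ t+ k (70 + 65 = 135) plus the double crossovers (6).
RF(t–k) = (135 + 6) / 723 = 141/723 = 0.1950 → 19.5 centimorgans.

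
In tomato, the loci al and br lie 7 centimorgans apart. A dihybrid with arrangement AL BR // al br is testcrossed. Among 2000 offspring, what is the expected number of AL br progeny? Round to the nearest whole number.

A map distance of 7 centimorgans corresponds to a recombination frequency of 0.070.
The F1 is AL BR / al br, so AL br is a recombinant gamete class with expected frequency r/2 = 0.070/2 = 0.0350.
Expected number = 0.0350 × 2000 = 70.00 ≈ 70.

70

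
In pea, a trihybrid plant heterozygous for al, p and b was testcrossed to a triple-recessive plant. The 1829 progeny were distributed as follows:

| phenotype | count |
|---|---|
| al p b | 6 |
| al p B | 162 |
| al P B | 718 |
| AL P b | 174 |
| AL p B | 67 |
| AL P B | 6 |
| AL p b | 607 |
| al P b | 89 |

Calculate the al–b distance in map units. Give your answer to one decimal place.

The two most frequent reciprocal classes, AL p b and al P B, are the parental types, so the F1 was AL p b / al P B.
The two rarest classes, al p b and AL P B, are the double crossovers. Comparing them with the parentals, only the al allele has switched, so al is the middle locus and the order is b – al – p.
Crossovers in the b–al interval produce the single-crossover classes AL p B and al P b (67 + 89 = 156) plus the double crossovers (12).
RF(b–al) = (156 + 12) / 1829 = 168/1829 = 0.0919 → 9.2 map units.

9.2 map units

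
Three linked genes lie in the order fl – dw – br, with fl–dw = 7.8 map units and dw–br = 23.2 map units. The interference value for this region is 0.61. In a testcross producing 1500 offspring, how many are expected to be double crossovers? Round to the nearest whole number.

Map distances give recombination frequencies of 0.078 and 0.232 for the two intervals.
With interference 0.61 (so coincidence = 0.39), expected double-crossover frequency = 0.078 × 0.232 × 0.39 = 0.00706.
Expected number = 0.00706 × 1500 = 10.59 ≈ 11.

11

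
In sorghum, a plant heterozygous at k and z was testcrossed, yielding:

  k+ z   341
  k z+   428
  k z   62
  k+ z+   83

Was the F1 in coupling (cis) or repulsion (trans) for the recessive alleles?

trans

The two most frequent classes are k+ z (341) and k z+ (428); these are the parental (non-recombinant) types.
So the F1 carried k+ z on one chromosome and k z+ on the other — the recessive alleles are on opposite chromosomes (trans / repulsion).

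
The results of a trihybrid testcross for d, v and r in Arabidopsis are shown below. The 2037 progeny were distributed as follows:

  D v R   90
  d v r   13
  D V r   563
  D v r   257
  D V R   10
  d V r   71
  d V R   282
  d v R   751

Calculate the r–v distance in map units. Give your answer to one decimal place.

The two most frequent reciprocal classes, d v R and D V r, are the parental types, so the F1 was d v R / D V r.
The two rarest classes, d v r and D V R, are the double crossovers. Comparing them with the parentals, only the r allele has switched, so r is the middle locus and the order is d – r – v.
Crossovers in the r–v interval produce the single-crossover classes d V R and D v r (282 + 257 = 539) plus the double crossovers (23).
RF(r–v) = (539 + 23) / 2037 = 562/2037 = 0.2759 → 27.6 map units.

27.6 map units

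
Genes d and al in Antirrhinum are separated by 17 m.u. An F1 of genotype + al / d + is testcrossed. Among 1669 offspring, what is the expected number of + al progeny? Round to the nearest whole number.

A map distance of 17 m.u. corresponds to a recombination frequency of 0.170.
The F1 is + al / d +, so + al is a parental gamete class with expected frequency (1 − r)/2 = 0.830/2 = 0.4150.
Expected number = 0.4150 × 1669 = 692.63 ≈ 693.

693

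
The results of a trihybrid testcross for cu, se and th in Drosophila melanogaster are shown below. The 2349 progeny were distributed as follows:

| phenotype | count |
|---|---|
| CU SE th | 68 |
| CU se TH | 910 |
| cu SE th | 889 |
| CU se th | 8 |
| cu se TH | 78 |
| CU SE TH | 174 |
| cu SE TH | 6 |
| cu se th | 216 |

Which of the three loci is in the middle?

The two most frequent reciprocal classes, CU se TH and cu SE th, are the parental types, so the F1 was CU se TH / cu SE th.
The two rarest classes, CU se th and cu SE TH, are the double crossovers. Comparing them with the parentals, only the th allele has switched, so th is the middle locus and the order is cu – th – se.

th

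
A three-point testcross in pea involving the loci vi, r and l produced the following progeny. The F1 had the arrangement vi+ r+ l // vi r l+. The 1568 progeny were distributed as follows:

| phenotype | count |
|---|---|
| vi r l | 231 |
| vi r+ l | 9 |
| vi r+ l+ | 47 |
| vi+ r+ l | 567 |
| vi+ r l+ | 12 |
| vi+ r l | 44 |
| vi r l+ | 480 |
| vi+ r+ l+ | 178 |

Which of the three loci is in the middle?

vi

The two rarest classes, vi r+ l and vi+ r l+, are the double crossovers. Comparing them with the parentals, only the vi allele has switched, so vi is the middle locus and the order is l – vi – r.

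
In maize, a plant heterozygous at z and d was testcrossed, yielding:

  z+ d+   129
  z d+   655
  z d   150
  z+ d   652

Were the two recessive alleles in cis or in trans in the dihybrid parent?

trans

The two most frequent classes are z+ d (652) and z d+ (655); these are the parental (non-recombinant) types.
So the F1 carried z+ d on one chromosome and z d+ on the other — the recessive alleles are on opposite chromosomes (trans / repulsion).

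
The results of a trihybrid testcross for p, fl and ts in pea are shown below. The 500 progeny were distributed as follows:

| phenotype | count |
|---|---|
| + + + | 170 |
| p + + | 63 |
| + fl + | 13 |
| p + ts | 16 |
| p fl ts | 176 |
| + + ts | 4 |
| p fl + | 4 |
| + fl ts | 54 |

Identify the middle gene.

The two most frequent reciprocal classes, + + + and p fl ts, are the parental types, so the F1 was + + + / p fl ts.
The two rarest classes, + + ts and p fl +, are the double crossovers. Comparing them with the parentals, only the ts allele has switched, so ts is the middle locus and the order is fl – ts – p.

ts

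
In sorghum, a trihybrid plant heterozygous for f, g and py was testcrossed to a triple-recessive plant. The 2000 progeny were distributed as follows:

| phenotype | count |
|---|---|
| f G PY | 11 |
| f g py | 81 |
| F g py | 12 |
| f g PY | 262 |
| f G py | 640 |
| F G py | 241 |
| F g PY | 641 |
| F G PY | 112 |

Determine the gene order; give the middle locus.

py

The two most frequent reciprocal classes, f G py and F g PY, are the parental types, so the F1 was f G py / F g PY.
The two rarest classes, f G PY and F g py, are the double crossovers. Comparing them with the parentals, only the py allele has switched, so py is the middle locus and the order is f – py – g.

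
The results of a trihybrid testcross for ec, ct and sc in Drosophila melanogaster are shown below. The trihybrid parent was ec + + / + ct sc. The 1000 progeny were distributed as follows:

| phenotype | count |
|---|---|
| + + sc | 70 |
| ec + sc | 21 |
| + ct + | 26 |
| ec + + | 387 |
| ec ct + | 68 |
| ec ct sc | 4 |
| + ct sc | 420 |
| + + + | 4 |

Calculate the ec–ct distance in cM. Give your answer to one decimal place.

The two rarest classes, + + + and ec ct sc, are the double crossovers. Comparing them with the parentals, only the ec allele has switched, so ec is the middle locus and the order is ct – ec – sc.
Crossovers in the ct–ec interval produce the single-crossover classes ec ct + and + + sc (68 + 70 = 138) plus the double crossovers (8).
RF(ct–ec) = (138 + 8) / 1000 = 146/1000 = 0.1460 → 14.6 cM.

14.6 cM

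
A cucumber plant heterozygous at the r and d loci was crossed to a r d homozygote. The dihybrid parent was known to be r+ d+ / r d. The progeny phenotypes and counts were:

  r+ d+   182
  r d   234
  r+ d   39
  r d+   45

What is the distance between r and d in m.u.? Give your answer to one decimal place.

The recombinant classes are r+ d and r d+: 39 + 45 = 84.
Recombination frequency = 84/500 = 0.1680 ≈ 16.8%, i.e. 16.8 m.u.

16.8 m.u.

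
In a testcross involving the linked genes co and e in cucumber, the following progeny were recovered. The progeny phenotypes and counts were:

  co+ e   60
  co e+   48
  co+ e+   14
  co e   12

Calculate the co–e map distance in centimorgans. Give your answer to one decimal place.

The two most frequent classes, co+ e (60) and co e+ (48), are the parental types, so the F1 was co+ e / co e+.
The recombinant classes are co+ e+ and co e: 14 + 12 = 26.
Recombination frequency = 26/134 = 0.1940 ≈ 19.4%, i.e. 19.4 centimorgans.

19.4 centimorgans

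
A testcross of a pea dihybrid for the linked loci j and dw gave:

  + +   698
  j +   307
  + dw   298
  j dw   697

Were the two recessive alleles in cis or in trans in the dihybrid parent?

The two most frequent classes are + + (698) and j dw (697); these are the parental (non-recombinant) types.
So the F1 carried + + on one chromosome and j dw on the other — the recessive alleles are on the same chromosome (cis / coupling).

cis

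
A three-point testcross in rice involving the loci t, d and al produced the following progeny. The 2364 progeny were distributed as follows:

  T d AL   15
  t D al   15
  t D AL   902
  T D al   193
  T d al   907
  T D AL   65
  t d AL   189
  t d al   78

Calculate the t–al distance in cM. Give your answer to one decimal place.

7.3 cM

The two most frequent reciprocal classes, t D AL and T d al, are the parental types, so the F1 was t D AL / T d al.
The two rarest classes, t D al and T d AL, are the double crossovers. Comparing them with the parentals, only the al allele has switched, so al is the middle locus and the order is d – al – t.
Crossovers in the al–t interval produce the single-crossover classes T D AL and t d al (65 + 78 = 143) plus the double crossovers (30).
RF(al–t) = (143 + 30) / 2364 = 173/2364 = 0.0732 → 7.3 cM.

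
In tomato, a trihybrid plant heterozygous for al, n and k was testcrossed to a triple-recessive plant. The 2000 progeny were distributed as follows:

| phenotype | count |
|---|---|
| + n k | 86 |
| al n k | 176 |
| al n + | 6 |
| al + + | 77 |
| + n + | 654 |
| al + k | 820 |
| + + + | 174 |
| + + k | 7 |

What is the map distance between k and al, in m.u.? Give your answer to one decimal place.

8.8 m.u.

The two most frequent reciprocal classes, al + k and + n +, are the parental types, so the F1 was al + k / + n +.
The two rarest classes, + + k and al n +, are the double crossovers. Comparing them with the parentals, only the al allele has switched, so al is the middle locus and the order is n – al – k.
Crossovers in the al–k interval produce the single-crossover classes al + + and + n k (77 + 86 = 163) plus the double crossovers (13).
RF(al–k) = (163 + 13) / 2000 = 176/2000 = 0.0880 → 8.8 m.u.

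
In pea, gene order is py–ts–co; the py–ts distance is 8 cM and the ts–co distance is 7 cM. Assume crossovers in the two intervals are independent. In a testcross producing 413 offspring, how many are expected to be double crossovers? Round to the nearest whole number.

Map distances give recombination frequencies of 0.080 and 0.070 for the two intervals.
With no interference, expected double-crossover frequency = 0.080 × 0.070 = 0.00560.
Expected number = 0.00560 × 413 = 2.31 ≈ 2.

2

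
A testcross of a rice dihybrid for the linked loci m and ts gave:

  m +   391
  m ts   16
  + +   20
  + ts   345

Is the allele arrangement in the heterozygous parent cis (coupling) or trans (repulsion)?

trans

The two most frequent classes are + ts (345) and m + (391); these are the parental (non-recombinant) types.
So the F1 carried + ts on one chromosome and m + on the other — the recessive alleles are on opposite chromosomes (trans / repulsion).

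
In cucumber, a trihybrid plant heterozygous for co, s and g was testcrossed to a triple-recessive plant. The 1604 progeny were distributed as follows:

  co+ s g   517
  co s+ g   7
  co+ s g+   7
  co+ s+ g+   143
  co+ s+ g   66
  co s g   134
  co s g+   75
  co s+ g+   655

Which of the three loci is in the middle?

The two most frequent reciprocal classes, co s+ g+ and co+ s g, are the parental types, so the F1 was co s+ g+ / co+ s g.
The two rarest classes, co s+ g and co+ s g+, are the double crossovers. Comparing them with the parentals, only the g allele has switched, so g is the middle locus and the order is s – g – co.

g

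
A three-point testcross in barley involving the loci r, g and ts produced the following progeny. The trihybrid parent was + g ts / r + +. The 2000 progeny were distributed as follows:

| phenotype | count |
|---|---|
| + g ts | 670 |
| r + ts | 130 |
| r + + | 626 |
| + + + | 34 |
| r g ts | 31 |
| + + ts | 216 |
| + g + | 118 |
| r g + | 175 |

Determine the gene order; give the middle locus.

The two rarest classes, r g ts and + + +, are the double crossovers. Comparing them with the parentals, only the r allele has switched, so r is the middle locus and the order is g – r – ts.

r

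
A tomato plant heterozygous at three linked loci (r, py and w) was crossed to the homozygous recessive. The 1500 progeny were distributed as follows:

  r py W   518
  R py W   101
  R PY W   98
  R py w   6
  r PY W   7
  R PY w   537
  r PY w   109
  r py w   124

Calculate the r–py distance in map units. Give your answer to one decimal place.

14.9 map units

The two most frequent reciprocal classes, r py W and R PY w, are the parental types, so the F1 was r py W / R PY w.
The two rarest classes, r PY W and R py w, are the double crossovers. Comparing them with the parentals, only the py allele has switched, so py is the middle locus and the order is r – py – w.
Crossovers in the r–py interval produce the single-crossover classes R py W and r PY w (101 + 109 = 210) plus the double crossovers (13).
RF(r–py) = (210 + 13) / 1500 = 223/1500 = 0.1487 → 14.9 map units.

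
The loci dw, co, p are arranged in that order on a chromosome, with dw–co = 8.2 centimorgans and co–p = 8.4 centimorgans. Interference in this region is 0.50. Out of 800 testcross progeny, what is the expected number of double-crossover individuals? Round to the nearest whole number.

3

Map distances give recombination frequencies of 0.082 and 0.084 for the two intervals.
With interference 0.50 (so coincidence = 0.50), expected double-crossover frequency = 0.082 × 0.084 × 0.50 = 0.00344.
Expected number = 0.00344 × 800 = 2.76 ≈ 3.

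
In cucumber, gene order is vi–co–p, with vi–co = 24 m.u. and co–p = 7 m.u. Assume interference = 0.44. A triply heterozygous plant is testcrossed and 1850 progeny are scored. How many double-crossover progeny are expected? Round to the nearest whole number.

Map distances give recombination frequencies of 0.240 and 0.070 for the two intervals.
With interference 0.44 (so coincidence = 0.56), expected double-crossover frequency = 0.240 × 0.070 × 0.56 = 0.00941.
Expected number = 0.00941 × 1850 = 17.40 ≈ 17.

17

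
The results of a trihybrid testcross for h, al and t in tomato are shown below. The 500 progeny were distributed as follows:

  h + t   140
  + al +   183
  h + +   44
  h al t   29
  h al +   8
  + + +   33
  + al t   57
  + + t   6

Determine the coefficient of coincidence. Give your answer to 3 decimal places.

0.801

The two most frequent reciprocal classes, + al + and h + t, are the parental types, so the F1 was + al + / h + t.
The two rarest classes, h al + and + + t, are the double crossovers. Comparing them with the parentals, only the h allele has switched, so h is the middle locus and the order is t – h – al.
t–h: (101 + 14)/500 = 0.2300; h–al: (62 + 14)/500 = 0.1520.
Expected DCO frequency = 0.2300 × 0.1520 ≈ 0.03496; observed = 14/500 ≈ 0.02800.
Coefficient of coincidence = 0.02800/0.03496 ≈ 0.801.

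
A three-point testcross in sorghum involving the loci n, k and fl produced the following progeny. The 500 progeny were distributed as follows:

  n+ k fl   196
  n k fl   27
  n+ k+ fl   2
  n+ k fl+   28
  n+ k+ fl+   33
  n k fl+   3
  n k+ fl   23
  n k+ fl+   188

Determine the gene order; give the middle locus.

The two most frequent reciprocal classes, n+ k fl and n k+ fl+, are the parental types, so the F1 was n+ k fl / n k+ fl+.
The two rarest classes, n+ k+ fl and n k fl+, are the double crossovers. Comparing them with the parentals, only the k allele has switched, so k is the middle locus and the order is fl – k – n.

k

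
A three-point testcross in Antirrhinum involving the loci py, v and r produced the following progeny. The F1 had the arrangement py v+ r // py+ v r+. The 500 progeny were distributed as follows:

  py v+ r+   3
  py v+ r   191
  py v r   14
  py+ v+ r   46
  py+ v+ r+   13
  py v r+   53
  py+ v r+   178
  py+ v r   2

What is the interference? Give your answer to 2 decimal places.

0.25

The two rarest classes, py v+ r+ and py+ v r, are the double crossovers. Comparing them with the parentals, only the r allele has switched, so r is the middle locus and the order is py – r – v.
py–r: (99 + 5)/500 = 0.2080; r–v: (27 + 5)/500 = 0.0640.
Expected DCO frequency = 0.2080 × 0.0640 ≈ 0.01331; observed = 5/500 ≈ 0.01000.
Coefficient of coincidence = 0.01000/0.01331 ≈ 0.75; interference = 1 − 0.75 = 0.25.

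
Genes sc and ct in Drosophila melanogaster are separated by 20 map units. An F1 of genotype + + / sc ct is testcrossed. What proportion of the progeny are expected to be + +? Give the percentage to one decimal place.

A map distance of 20 map units corresponds to a recombination frequency of 0.200.
The F1 is + + / sc ct, so + + is a parental gamete class with expected frequency (1 − r)/2 = 0.800/2 = 0.4000.
That is 0.4000 = 40.0% of the progeny.

40.0%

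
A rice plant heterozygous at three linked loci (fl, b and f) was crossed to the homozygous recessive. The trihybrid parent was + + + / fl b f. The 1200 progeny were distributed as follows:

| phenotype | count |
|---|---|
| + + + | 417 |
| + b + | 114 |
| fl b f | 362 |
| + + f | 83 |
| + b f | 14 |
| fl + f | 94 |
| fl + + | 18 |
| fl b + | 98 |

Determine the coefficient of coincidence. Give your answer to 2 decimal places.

0.75

The two rarest classes, fl + + and + b f, are the double crossovers. Comparing them with the parentals, only the fl allele has switched, so fl is the middle locus and the order is b – fl – f.
b–fl: (208 + 32)/1200 = 0.2000; fl–f: (181 + 32)/1200 = 0.1775.
Expected DCO frequency = 0.2000 × 0.1775 ≈ 0.03550; observed = 32/1200 ≈ 0.02667.
Coefficient of coincidence = 0.02667/0.03550 ≈ 0.75.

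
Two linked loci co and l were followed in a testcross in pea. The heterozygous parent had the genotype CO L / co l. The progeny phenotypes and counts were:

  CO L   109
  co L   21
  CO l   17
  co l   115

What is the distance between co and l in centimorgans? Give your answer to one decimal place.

14.5 centimorgans

The recombinant classes are CO l and co L: 17 + 21 = 38.
Recombination frequency = 38/262 = 0.1450 ≈ 14.5%, i.e. 14.5 centimorgans.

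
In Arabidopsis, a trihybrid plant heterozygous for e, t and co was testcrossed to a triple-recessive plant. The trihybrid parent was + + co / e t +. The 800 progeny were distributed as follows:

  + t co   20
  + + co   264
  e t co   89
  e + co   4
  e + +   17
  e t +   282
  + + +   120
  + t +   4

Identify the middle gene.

The two rarest classes, e + co and + t +, are the double crossovers. Comparing them with the parentals, only the e allele has switched, so e is the middle locus and the order is co – e – t.

e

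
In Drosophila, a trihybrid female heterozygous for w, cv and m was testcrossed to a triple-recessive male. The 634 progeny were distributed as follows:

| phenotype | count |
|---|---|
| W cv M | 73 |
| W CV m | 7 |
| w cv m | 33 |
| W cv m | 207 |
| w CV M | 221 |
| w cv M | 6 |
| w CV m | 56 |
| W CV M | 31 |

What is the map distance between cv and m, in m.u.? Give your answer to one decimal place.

22.4 m.u.

The two most frequent reciprocal classes, W cv m and w CV M, are the parental types, so the F1 was W cv m / w CV M.
The two rarest classes, W CV m and w cv M, are the double crossovers. Comparing them with the parentals, only the cv allele has switched, so cv is the middle locus and the order is m – cv – w.
Crossovers in the m–cv interval produce the single-crossover classes W cv M and w CV m (73 + 56 = 129) plus the double crossovers (13).
RF(m–cv) = (129 + 13) / 634 = 142/634 = 0.2240 → 22.4 m.u.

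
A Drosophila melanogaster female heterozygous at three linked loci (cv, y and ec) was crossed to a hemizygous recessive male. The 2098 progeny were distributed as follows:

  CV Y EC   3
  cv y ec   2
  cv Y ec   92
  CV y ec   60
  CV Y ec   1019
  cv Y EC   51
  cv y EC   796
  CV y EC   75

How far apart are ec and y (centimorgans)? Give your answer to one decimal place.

5.5 centimorgans

The two most frequent reciprocal classes, cv y EC and CV Y ec, are the parental types, so the F1 was cv y EC / CV Y ec.
The two rarest classes, cv y ec and CV Y EC, are the double crossovers. Comparing them with the parentals, only the ec allele has switched, so ec is the middle locus and the order is cv – ec – y.
Crossovers in the ec–y interval produce the single-crossover classes cv Y EC and CV y ec (51 + 60 = 111) plus the double crossovers (5).
RF(ec–y) = (111 + 5) / 2098 = 116/2098 = 0.0553 → 5.5 centimorgans.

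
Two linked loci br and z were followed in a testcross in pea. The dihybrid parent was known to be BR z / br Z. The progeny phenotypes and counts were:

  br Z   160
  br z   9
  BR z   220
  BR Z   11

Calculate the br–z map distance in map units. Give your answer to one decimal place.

5.0 map units

The recombinant classes are BR Z and br z: 11 + 9 = 20.
Recombination frequency = 20/400 = 0.0500 ≈ 5.0%, i.e. 5.0 map units.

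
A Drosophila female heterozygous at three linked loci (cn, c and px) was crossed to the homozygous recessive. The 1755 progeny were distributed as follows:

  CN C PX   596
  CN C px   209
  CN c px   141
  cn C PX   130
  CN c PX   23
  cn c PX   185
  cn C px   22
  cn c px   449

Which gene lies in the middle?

c

The two most frequent reciprocal classes, CN C PX and cn c px, are the parental types, so the F1 was CN C PX / cn c px.
The two rarest classes, CN c PX and cn C px, are the double crossovers. Comparing them with the parentals, only the c allele has switched, so c is the middle locus and the order is px – c – cn.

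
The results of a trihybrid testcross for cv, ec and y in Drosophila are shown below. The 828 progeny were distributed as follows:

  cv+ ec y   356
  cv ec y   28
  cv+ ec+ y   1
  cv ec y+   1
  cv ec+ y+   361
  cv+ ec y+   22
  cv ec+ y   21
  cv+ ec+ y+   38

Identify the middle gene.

The two most frequent reciprocal classes, cv+ ec y and cv ec+ y+, are the parental types, so the F1 was cv+ ec y / cv ec+ y+.
The two rarest classes, cv+ ec+ y and cv ec y+, are the double crossovers. Comparing them with the parentals, only the ec allele has switched, so ec is the middle locus and the order is y – ec – cv.

ec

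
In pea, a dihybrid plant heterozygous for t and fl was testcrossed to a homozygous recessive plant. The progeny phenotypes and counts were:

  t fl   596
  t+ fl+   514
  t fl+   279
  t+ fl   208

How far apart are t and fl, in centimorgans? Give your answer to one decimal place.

The two most frequent classes, t+ fl+ (514) and t fl (596), are the parental types, so the F1 was t+ fl+ / t fl.
The recombinant classes are t+ fl and t fl+: 208 + 279 = 487.
Recombination frequency = 487/1597 = 0.3049 ≈ 30.5%, i.e. 30.5 centimorgans.

30.5 centimorgans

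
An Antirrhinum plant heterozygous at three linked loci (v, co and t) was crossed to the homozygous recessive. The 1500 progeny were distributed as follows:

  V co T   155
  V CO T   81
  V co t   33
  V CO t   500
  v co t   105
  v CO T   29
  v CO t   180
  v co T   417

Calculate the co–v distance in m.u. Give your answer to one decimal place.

The two most frequent reciprocal classes, v co T and V CO t, are the parental types, so the F1 was v co T / V CO t.
The two rarest classes, v CO T and V co t, are the double crossovers. Comparing them with the parentals, only the co allele has switched, so co is the middle locus and the order is v – co – t.
Crossovers in the v–co interval produce the single-crossover classes V co T and v CO t (155 + 180 = 335) plus the double crossovers (62).
RF(v–co) = (335 + 62) / 1500 = 397/1500 = 0.2647 → 26.5 m.u.

26.5 m.u.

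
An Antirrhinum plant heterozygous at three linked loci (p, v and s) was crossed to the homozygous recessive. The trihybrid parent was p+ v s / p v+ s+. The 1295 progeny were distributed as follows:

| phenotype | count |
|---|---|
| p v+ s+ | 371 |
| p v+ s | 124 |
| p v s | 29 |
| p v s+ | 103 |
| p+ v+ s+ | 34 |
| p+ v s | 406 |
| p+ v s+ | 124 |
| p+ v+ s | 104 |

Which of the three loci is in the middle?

The two rarest classes, p v s and p+ v+ s+, are the double crossovers. Comparing them with the parentals, only the p allele has switched, so p is the middle locus and the order is s – p – v.

p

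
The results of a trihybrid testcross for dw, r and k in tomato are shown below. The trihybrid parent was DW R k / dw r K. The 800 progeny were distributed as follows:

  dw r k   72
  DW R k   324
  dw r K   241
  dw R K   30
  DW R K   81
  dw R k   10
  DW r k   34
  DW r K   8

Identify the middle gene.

The two rarest classes, dw R k and DW r K, are the double crossovers. Comparing them with the parentals, only the dw allele has switched, so dw is the middle locus and the order is r – dw – k.

dw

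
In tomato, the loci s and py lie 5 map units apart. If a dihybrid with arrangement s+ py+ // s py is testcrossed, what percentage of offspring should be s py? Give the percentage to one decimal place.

47.5%

A map distance of 5 map units corresponds to a recombination frequency of 0.050.
The F1 is s+ py+ / s py, so s py is a parental gamete class with expected frequency (1 − r)/2 = 0.950/2 = 0.4750.
That is 0.4750 = 47.5% of the progeny.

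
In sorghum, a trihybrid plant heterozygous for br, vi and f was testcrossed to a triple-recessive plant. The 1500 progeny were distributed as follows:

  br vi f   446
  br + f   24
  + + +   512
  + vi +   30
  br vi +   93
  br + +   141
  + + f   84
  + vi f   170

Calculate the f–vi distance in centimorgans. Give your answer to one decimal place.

The two most frequent reciprocal classes, br vi f and + + +, are the parental types, so the F1 was br vi f / + + +.
The two rarest classes, br + f and + vi +, are the double crossovers. Comparing them with the parentals, only the vi allele has switched, so vi is the middle locus and the order is br – vi – f.
Crossovers in the vi–f interval produce the single-crossover classes br vi + and + + f (93 + 84 = 177) plus the double crossovers (54).
RF(vi–f) = (177 + 54) / 1500 = 231/1500 = 0.1540 → 15.4 centimorgans.

15.4 centimorgans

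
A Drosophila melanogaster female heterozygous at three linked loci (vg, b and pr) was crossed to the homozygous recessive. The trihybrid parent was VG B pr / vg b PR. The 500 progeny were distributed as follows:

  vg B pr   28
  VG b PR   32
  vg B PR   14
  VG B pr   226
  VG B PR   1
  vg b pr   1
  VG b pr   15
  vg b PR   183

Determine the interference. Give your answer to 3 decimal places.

0.480

The two rarest classes, VG B PR and vg b pr, are the double crossovers. Comparing them with the parentals, only the pr allele has switched, so pr is the middle locus and the order is vg – pr – b.
vg–pr: (60 + 2)/500 = 0.1240; pr–b: (29 + 2)/500 = 0.0620.
Expected DCO frequency = 0.1240 × 0.0620 ≈ 0.00769; observed = 2/500 ≈ 0.00400.
Coefficient of coincidence = 0.00400/0.00769 ≈ 0.520; interference = 1 − 0.520 = 0.480.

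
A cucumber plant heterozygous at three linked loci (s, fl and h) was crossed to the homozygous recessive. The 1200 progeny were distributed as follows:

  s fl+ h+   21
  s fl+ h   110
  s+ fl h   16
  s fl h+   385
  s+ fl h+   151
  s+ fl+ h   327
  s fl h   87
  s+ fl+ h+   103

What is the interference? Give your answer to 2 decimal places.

The two most frequent reciprocal classes, s+ fl+ h and s fl h+, are the parental types, so the F1 was s+ fl+ h / s fl h+.
The two rarest classes, s+ fl h and s fl+ h+, are the double crossovers. Comparing them with the parentals, only the fl allele has switched, so fl is the middle locus and the order is s – fl – h.
s–fl: (261 + 37)/1200 = 0.2483; fl–h: (190 + 37)/1200 = 0.1892.
Expected DCO frequency = 0.2483 × 0.1892 ≈ 0.04698; observed = 37/1200 ≈ 0.03083.
Coefficient of coincidence = 0.03083/0.04698 ≈ 0.66; interference = 1 − 0.66 = 0.34.

0.34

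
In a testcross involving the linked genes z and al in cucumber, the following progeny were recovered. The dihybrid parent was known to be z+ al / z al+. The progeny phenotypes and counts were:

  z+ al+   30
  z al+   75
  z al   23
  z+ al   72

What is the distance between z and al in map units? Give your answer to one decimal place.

The recombinant classes are z+ al+ and z al: 30 + 23 = 53.
Recombination frequency = 53/200 = 0.2650 ≈ 26.5%, i.e. 26.5 map units.

26.5 map units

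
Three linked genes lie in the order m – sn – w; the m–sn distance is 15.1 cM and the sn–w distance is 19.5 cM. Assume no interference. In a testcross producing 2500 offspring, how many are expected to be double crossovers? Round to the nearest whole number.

Map distances give recombination frequencies of 0.151 and 0.195 for the two intervals.
With no interference, expected double-crossover frequency = 0.151 × 0.195 = 0.02944.
Expected number = 0.02944 × 2500 = 73.61 ≈ 74.

74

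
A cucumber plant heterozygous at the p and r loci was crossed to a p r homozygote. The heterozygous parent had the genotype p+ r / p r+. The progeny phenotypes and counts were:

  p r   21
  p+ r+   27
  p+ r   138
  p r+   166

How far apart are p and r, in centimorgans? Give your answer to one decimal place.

13.6 centimorgans

The recombinant classes are p+ r+ and p r: 27 + 21 = 48.
Recombination frequency = 48/352 = 0.1364 ≈ 13.6%, i.e. 13.6 centimorgans.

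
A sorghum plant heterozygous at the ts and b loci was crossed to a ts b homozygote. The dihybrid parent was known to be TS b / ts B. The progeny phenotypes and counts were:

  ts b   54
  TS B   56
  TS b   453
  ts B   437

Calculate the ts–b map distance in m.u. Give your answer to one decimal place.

11.0 m.u.

The recombinant classes are TS B and ts b: 56 + 54 = 110.
Recombination frequency = 110/1000 = 0.1100 ≈ 11.0%, i.e. 11.0 m.u.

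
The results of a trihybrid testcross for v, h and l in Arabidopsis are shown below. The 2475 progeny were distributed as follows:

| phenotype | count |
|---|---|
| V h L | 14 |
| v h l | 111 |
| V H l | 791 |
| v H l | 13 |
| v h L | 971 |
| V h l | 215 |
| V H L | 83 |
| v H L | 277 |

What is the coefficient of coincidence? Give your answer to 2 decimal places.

The two most frequent reciprocal classes, v h L and V H l, are the parental types, so the F1 was v h L / V H l.
The two rarest classes, V h L and v H l, are the double crossovers. Comparing them with the parentals, only the v allele has switched, so v is the middle locus and the order is h – v – l.
h–v: (492 + 27)/2475 = 0.2097; v–l: (194 + 27)/2475 = 0.0893.
Expected DCO frequency = 0.2097 × 0.0893 ≈ 0.01873; observed = 27/2475 ≈ 0.01091.
Coefficient of coincidence = 0.01091/0.01873 ≈ 0.58.

0.58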